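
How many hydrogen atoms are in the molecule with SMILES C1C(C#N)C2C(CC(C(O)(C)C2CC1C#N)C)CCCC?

28

Hydrogens are implicit in SMILES; fill each atom to its normal valence:
  6 × C: 2 H each → 12
  6 × C: 1 H each → 6
  3 × C: 3 H each → 9
  3 × C: no H
  2 × N: no H
  1 × O: 1 H
  Total hydrogens = 28.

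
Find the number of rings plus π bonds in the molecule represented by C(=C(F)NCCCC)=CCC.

2

Molecular formula from the SMILES: C9H16FN.
DoU = (2C + 2 + N − H − X)/2 = (2·9 + 2 + 1 − 16 − 1)/2 = 4/2 = 2.
(Structurally: 0 ring(s) + 2 π bond(s) = 2.)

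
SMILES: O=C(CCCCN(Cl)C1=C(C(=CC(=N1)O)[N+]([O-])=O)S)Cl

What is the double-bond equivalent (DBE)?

Molecular formula from the SMILES: C10H11Cl2N3O4S.
DoU = (2C + 2 + N − H − X)/2 = (2·10 + 2 + 3 − 11 − 2)/2 = 12/2 = 6.
(Structurally: 1 ring(s) + 5 π bond(s) = 6.)

6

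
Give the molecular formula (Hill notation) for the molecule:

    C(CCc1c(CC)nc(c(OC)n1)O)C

Heavy atoms from the SMILES: 11 C, 2 N, 2 O.
Implicit hydrogens by atom environment:
  4 × C: 2 H each → 8
  4 × C (aromatic): no H
  3 × C: 3 H each → 9
  2 × N (aromatic): no H
  1 × O: 1 H
  1 × O: no H
  Total hydrogens = 18.
Molecular formula: C11H18N2O2

C11H18N2O2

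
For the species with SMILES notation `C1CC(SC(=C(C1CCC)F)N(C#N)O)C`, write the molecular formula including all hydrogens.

Heavy atoms from the SMILES: 11 C, 1 F, 2 N, 1 O, 1 S.
Implicit hydrogens by atom environment:
  4 × C: 2 H each → 8
  3 × C: no H
  2 × C: 3 H each → 6
  2 × C: 1 H each → 2
  2 × N: no H
  1 × F: no H
  1 × O: 1 H
  1 × S: no H
  Total hydrogens = 17.
Molecular formula: C11H17FN2OS

C11H17FN2OS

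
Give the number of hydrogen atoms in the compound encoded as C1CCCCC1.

12

Hydrogens are implicit in SMILES; fill each atom to its normal valence:
  6 × C: 2 H each → 12
  Total hydrogens = 12.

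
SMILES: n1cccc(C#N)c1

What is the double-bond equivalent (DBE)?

Molecular formula from the SMILES: C6H4N2.
DoU = (2C + 2 + N − H − X)/2 = (2·6 + 2 + 2 − 4 − 0)/2 = 12/2 = 6.
(Structurally: 1 ring(s) + 5 π bond(s) = 6.)

6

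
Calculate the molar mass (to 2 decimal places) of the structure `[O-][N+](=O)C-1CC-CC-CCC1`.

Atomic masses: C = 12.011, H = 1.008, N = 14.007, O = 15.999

Molecular formula: C8H15NO2.
M = 8×12.011 + 15×1.008 + 1×14.007 + 2×15.999 = 157.21 g/mol.

157.21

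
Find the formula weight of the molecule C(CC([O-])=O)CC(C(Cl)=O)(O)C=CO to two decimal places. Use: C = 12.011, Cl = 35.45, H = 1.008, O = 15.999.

221.61

Molecular formula: C8H10ClO5-.
M = 8×12.011 + 1×35.45 + 10×1.008 + 5×15.999 = 221.61 g/mol.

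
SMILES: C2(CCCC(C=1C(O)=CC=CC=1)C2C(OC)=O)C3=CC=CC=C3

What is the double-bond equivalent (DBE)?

10

Molecular formula from the SMILES: C20H22O3.
DoU = (2C + 2 + N − H − X)/2 = (2·20 + 2 + 0 − 22 − 0)/2 = 20/2 = 10.
(Structurally: 3 ring(s) + 7 π bond(s) = 10.)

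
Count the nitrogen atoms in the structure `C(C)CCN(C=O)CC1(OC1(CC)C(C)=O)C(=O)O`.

The symbol for nitrogen appears 1 time in the SMILES.

1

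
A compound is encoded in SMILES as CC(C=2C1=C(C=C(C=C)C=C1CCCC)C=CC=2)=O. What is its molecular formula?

C18H20O

Heavy atoms from the SMILES: 18 C, 1 O.
Implicit hydrogens by atom environment:
  5 × C (aromatic): 1 H each → 5
  5 × C (aromatic): no H
  4 × C: 2 H each → 8
  2 × C: 3 H each → 6
  1 × C: 1 H
  1 × C: no H
  1 × O: no H
  Total hydrogens = 20.
Molecular formula: C18H20O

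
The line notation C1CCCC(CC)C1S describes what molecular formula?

Heavy atoms from the SMILES: 8 C, 1 S.
Implicit hydrogens by atom environment:
  5 × C: 2 H each → 10
  2 × C: 1 H each → 2
  1 × C: 3 H
  1 × S: 1 H
  Total hydrogens = 16.
Molecular formula: C8H16S

C8H16S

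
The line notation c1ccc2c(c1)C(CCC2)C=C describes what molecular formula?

C12H14

Heavy atoms from the SMILES: 12 C.
Implicit hydrogens by atom environment:
  4 × C: 2 H each → 8
  4 × C (aromatic): 1 H each → 4
  2 × C: 1 H each → 2
  2 × C (aromatic): no H
  Total hydrogens = 14.
Molecular formula: C12H14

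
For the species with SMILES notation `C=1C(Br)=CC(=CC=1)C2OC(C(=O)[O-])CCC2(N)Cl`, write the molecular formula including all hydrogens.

C12H12BrClNO3-

Heavy atoms from the SMILES: 1 Br, 12 C, 1 Cl, 1 N, 3 O.
Implicit hydrogens by atom environment:
  4 × C (aromatic): 1 H each → 4
  2 × C: 2 H each → 4
  2 × C: 1 H each → 2
  2 × C: no H
  2 × C (aromatic): no H
  2 × O: no H
  1 × Br: no H
  1 × Cl: no H
  1 × N: 2 H
  1 × O (charge -1): no H
  Total hydrogens = 12.
Net charge -1.
Molecular formula: C12H12BrClNO3-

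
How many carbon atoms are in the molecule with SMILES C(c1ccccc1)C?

The symbol for carbon appears 8 times in the SMILES. Lowercase c denotes aromatic carbon and counts toward C.

8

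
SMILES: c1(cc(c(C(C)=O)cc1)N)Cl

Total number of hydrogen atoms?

Hydrogens are implicit in SMILES; fill each atom to its normal valence:
  3 × C (aromatic): 1 H each → 3
  3 × C (aromatic): no H
  1 × C: 3 H
  1 × C: no H
  1 × Cl: no H
  1 × N: 2 H
  1 × O: no H
  Total hydrogens = 8.

8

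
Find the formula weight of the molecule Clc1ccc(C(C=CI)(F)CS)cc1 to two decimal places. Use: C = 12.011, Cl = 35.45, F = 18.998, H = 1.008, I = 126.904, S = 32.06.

Molecular formula: C10H9ClFIS.
M = 10×12.011 + 1×35.45 + 1×18.998 + 9×1.008 + 1×126.904 + 1×32.06 = 342.59 g/mol.

342.59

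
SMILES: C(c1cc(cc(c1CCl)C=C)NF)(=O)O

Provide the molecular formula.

Heavy atoms from the SMILES: 10 C, 1 Cl, 1 F, 1 N, 2 O.
Implicit hydrogens by atom environment:
  4 × C (aromatic): no H
  2 × C: 2 H each → 4
  2 × C (aromatic): 1 H each → 2
  1 × C: 1 H
  1 × C: no H
  1 × Cl: no H
  1 × F: no H
  1 × N: 1 H
  1 × O: 1 H
  1 × O: no H
  Total hydrogens = 9.
Molecular formula: C10H9ClFNO2

C10H9ClFNO2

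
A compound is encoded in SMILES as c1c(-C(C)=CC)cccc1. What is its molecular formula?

Heavy atoms from the SMILES: 10 C.
Implicit hydrogens by atom environment:
  5 × C (aromatic): 1 H each → 5
  2 × C: 3 H each → 6
  1 × C: 1 H
  1 × C: no H
  1 × C (aromatic): no H
  Total hydrogens = 12.
Molecular formula: C10H12

C10H12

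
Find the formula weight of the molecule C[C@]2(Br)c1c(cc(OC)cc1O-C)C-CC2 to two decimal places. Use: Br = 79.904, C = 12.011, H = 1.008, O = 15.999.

Molecular formula: C13H17BrO2.
M = 1×79.904 + 13×12.011 + 17×1.008 + 2×15.999 = 285.18 g/mol.

285.18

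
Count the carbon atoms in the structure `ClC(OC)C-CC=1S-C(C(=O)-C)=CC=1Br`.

10

The symbol for carbon appears 10 times in the SMILES. (Cl is a single chlorine, not C + l.)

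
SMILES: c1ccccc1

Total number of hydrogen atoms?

6

Hydrogens are implicit in SMILES; fill each atom to its normal valence:
  6 × C (aromatic): 1 H each → 6
  Total hydrogens = 6.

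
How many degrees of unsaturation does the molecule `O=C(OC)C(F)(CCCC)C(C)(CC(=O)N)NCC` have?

Molecular formula from the SMILES: C13H25FN2O3.
DoU = (2C + 2 + N − H − X)/2 = (2·13 + 2 + 2 − 25 − 1)/2 = 4/2 = 2.
(Structurally: 0 ring(s) + 2 π bond(s) = 2.)

2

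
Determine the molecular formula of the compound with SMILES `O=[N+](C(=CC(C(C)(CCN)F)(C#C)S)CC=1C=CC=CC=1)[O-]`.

Heavy atoms from the SMILES: 16 C, 1 F, 2 N, 2 O, 1 S.
Implicit hydrogens by atom environment:
  5 × C (aromatic): 1 H each → 5
  4 × C: no H
  3 × C: 2 H each → 6
  2 × C: 1 H each → 2
  1 × C: 3 H
  1 × C (aromatic): no H
  1 × F: no H
  1 × N: 2 H
  1 × N (charge +1): no H
  1 × O: no H
  1 × O (charge -1): no H
  1 × S: 1 H
  Total hydrogens = 19.
Molecular formula: C16H19FN2O2S

C16H19FN2O2S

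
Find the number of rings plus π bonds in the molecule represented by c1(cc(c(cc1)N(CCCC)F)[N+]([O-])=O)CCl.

Molecular formula from the SMILES: C11H14ClFN2O2.
DoU = (2C + 2 + N − H − X)/2 = (2·11 + 2 + 2 − 14 − 2)/2 = 10/2 = 5.
(Structurally: 1 ring(s) + 4 π bond(s) = 5.)

5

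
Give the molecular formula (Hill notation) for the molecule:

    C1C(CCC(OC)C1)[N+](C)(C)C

C10H22NO+

Heavy atoms from the SMILES: 10 C, 1 N, 1 O.
Implicit hydrogens by atom environment:
  4 × C: 3 H each → 12
  4 × C: 2 H each → 8
  2 × C: 1 H each → 2
  1 × N (charge +1): no H
  1 × O: no H
  Total hydrogens = 22.
Net charge +1.
Molecular formula: C10H22NO+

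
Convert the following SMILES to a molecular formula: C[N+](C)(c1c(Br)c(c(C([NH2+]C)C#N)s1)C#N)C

[C11H15BrN4S]2+

Heavy atoms from the SMILES: 1 Br, 11 C, 4 N, 1 S.
Implicit hydrogens by atom environment:
  4 × C: 3 H each → 12
  4 × C (aromatic): no H
  2 × C: no H
  2 × N: no H
  1 × Br: no H
  1 × C: 1 H
  1 × N (charge +1): 2 H
  1 × N (charge +1): no H
  1 × S (aromatic): no H
  Total hydrogens = 15.
Net charge +2.
Molecular formula: [C11H15BrN4S]2+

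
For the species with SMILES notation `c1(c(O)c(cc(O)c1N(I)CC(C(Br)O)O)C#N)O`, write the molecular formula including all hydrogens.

C10H10BrIN2O5

Heavy atoms from the SMILES: 1 Br, 10 C, 1 I, 2 N, 5 O.
Implicit hydrogens by atom environment:
  5 × C (aromatic): no H
  5 × O: 1 H each → 5
  2 × C: 1 H each → 2
  2 × N: no H
  1 × Br: no H
  1 × C: 2 H
  1 × C (aromatic): 1 H
  1 × C: no H
  1 × I: no H
  Total hydrogens = 10.
Molecular formula: C10H10BrIN2O5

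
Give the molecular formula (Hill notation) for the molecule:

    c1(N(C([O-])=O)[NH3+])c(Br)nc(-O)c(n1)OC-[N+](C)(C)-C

C9H15BrN5O4+

Heavy atoms from the SMILES: 1 Br, 9 C, 5 N, 4 O.
Implicit hydrogens by atom environment:
  4 × C (aromatic): no H
  3 × C: 3 H each → 9
  2 × N (aromatic): no H
  2 × O: no H
  1 × Br: no H
  1 × C: 2 H
  1 × C: no H
  1 × N (charge +1): 3 H
  1 × N: no H
  1 × N (charge +1): no H
  1 × O: 1 H
  1 × O (charge -1): no H
  Total hydrogens = 15.
Net charge +1.
Molecular formula: C9H15BrN5O4+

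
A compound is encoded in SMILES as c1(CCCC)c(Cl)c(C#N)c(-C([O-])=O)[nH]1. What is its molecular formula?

C10H10ClN2O2-

Heavy atoms from the SMILES: 10 C, 1 Cl, 2 N, 2 O.
Implicit hydrogens by atom environment:
  4 × C (aromatic): no H
  3 × C: 2 H each → 6
  2 × C: no H
  1 × C: 3 H
  1 × Cl: no H
  1 × N (aromatic): 1 H
  1 × N: no H
  1 × O: no H
  1 × O (charge -1): no H
  Total hydrogens = 10.
Net charge -1.
Molecular formula: C10H10ClN2O2-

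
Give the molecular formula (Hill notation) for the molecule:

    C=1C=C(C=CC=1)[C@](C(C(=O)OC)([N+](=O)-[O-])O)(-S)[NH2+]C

Heavy atoms from the SMILES: 11 C, 2 N, 5 O, 1 S.
Implicit hydrogens by atom environment:
  5 × C (aromatic): 1 H each → 5
  3 × C: no H
  3 × O: no H
  2 × C: 3 H each → 6
  1 × C (aromatic): no H
  1 × N (charge +1): 2 H
  1 × N (charge +1): no H
  1 × O: 1 H
  1 × O (charge -1): no H
  1 × S: 1 H
  Total hydrogens = 15.
Net charge +1.
Molecular formula: C11H15N2O5S+

C11H15N2O5S+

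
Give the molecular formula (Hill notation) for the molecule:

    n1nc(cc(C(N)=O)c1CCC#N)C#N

C9H7N5O

Heavy atoms from the SMILES: 9 C, 5 N, 1 O.
Implicit hydrogens by atom environment:
  3 × C (aromatic): no H
  3 × C: no H
  2 × C: 2 H each → 4
  2 × N (aromatic): no H
  2 × N: no H
  1 × C (aromatic): 1 H
  1 × N: 2 H
  1 × O: no H
  Total hydrogens = 7.
Molecular formula: C9H7N5O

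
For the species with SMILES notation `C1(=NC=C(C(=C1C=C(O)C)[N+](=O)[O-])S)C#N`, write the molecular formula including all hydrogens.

C9H7N3O3S

Heavy atoms from the SMILES: 9 C, 3 N, 3 O, 1 S.
Implicit hydrogens by atom environment:
  4 × C (aromatic): no H
  2 × C: no H
  1 × C: 3 H
  1 × C (aromatic): 1 H
  1 × C: 1 H
  1 × N (aromatic): no H
  1 × N (charge +1): no H
  1 × N: no H
  1 × O: 1 H
  1 × O: no H
  1 × O (charge -1): no H
  1 × S: 1 H
  Total hydrogens = 7.
Molecular formula: C9H7N3O3S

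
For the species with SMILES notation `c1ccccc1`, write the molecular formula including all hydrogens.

C6H6

Heavy atoms from the SMILES: 6 C.
Implicit hydrogens by atom environment:
  6 × C (aromatic): 1 H each → 6
  Total hydrogens = 6.
Molecular formula: C6H6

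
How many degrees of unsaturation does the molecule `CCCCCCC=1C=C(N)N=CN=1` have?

4

Molecular formula from the SMILES: C10H17N3.
DoU = (2C + 2 + N − H − X)/2 = (2·10 + 2 + 3 − 17 − 0)/2 = 8/2 = 4.
(Structurally: 1 ring(s) + 3 π bond(s) = 4.)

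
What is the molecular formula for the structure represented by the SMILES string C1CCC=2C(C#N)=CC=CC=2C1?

Heavy atoms from the SMILES: 11 C, 1 N.
Implicit hydrogens by atom environment:
  4 × C: 2 H each → 8
  3 × C (aromatic): 1 H each → 3
  3 × C (aromatic): no H
  1 × C: no H
  1 × N: no H
  Total hydrogens = 11.
Molecular formula: C11H11N

C11H11N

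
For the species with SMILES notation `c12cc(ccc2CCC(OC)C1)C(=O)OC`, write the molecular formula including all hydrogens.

Heavy atoms from the SMILES: 13 C, 3 O.
Implicit hydrogens by atom environment:
  3 × C: 2 H each → 6
  3 × C (aromatic): 1 H each → 3
  3 × C (aromatic): no H
  3 × O: no H
  2 × C: 3 H each → 6
  1 × C: 1 H
  1 × C: no H
  Total hydrogens = 16.
Molecular formula: C13H16O3

C13H16O3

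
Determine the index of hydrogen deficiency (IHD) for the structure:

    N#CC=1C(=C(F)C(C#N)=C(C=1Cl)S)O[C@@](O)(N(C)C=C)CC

Molecular formula from the SMILES: C14H13ClFN3O2S.
DoU = (2C + 2 + N − H − X)/2 = (2·14 + 2 + 3 − 13 − 2)/2 = 18/2 = 9.
(Structurally: 1 ring(s) + 8 π bond(s) = 9.)

9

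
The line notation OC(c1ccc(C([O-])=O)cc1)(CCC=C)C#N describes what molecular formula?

Heavy atoms from the SMILES: 13 C, 1 N, 3 O.
Implicit hydrogens by atom environment:
  4 × C (aromatic): 1 H each → 4
  3 × C: 2 H each → 6
  3 × C: no H
  2 × C (aromatic): no H
  1 × C: 1 H
  1 × N: no H
  1 × O: 1 H
  1 × O: no H
  1 × O (charge -1): no H
  Total hydrogens = 12.
Net charge -1.
Molecular formula: C13H12NO3-

C13H12NO3-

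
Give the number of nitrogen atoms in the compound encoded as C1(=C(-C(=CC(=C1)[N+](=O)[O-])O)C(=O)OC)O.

1

The symbol for nitrogen appears 1 time in the SMILES.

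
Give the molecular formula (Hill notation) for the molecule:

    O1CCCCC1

Heavy atoms from the SMILES: 5 C, 1 O.
Implicit hydrogens by atom environment:
  5 × C: 2 H each → 10
  1 × O: no H
  Total hydrogens = 10.
Molecular formula: C5H10O

C5H10O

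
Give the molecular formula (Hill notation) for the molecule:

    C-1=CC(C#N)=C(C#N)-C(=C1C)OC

Heavy atoms from the SMILES: 10 C, 2 N, 1 O.
Implicit hydrogens by atom environment:
  4 × C (aromatic): no H
  2 × C: 3 H each → 6
  2 × C (aromatic): 1 H each → 2
  2 × C: no H
  2 × N: no H
  1 × O: no H
  Total hydrogens = 8.
Molecular formula: C10H8N2O

C10H8N2O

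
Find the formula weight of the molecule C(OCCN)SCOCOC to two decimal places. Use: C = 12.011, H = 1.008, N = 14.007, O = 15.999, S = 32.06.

Molecular formula: C6H15NO3S.
M = 6×12.011 + 15×1.008 + 1×14.007 + 3×15.999 + 1×32.06 = 181.25 g/mol.

181.25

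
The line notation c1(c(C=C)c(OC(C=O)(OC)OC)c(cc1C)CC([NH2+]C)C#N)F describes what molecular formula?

Heavy atoms from the SMILES: 17 C, 1 F, 2 N, 4 O.
Implicit hydrogens by atom environment:
  5 × C (aromatic): no H
  4 × C: 3 H each → 12
  4 × O: no H
  3 × C: 1 H each → 3
  2 × C: 2 H each → 4
  2 × C: no H
  1 × C (aromatic): 1 H
  1 × F: no H
  1 × N (charge +1): 2 H
  1 × N: no H
  Total hydrogens = 22.
Net charge +1.
Molecular formula: C17H22FN2O4+

C17H22FN2O4+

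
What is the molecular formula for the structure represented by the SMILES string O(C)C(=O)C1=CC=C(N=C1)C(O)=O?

Heavy atoms from the SMILES: 8 C, 1 N, 4 O.
Implicit hydrogens by atom environment:
  3 × C (aromatic): 1 H each → 3
  3 × O: no H
  2 × C (aromatic): no H
  2 × C: no H
  1 × C: 3 H
  1 × N (aromatic): no H
  1 × O: 1 H
  Total hydrogens = 7.
Molecular formula: C8H7NO4

C8H7NO4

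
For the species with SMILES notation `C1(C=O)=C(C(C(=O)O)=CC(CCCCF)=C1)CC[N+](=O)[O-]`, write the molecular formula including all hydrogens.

Heavy atoms from the SMILES: 14 C, 1 F, 1 N, 5 O.
Implicit hydrogens by atom environment:
  6 × C: 2 H each → 12
  4 × C (aromatic): no H
  3 × O: no H
  2 × C (aromatic): 1 H each → 2
  1 × C: 1 H
  1 × C: no H
  1 × F: no H
  1 × N (charge +1): no H
  1 × O: 1 H
  1 × O (charge -1): no H
  Total hydrogens = 16.
Molecular formula: C14H16FNO5

C14H16FNO5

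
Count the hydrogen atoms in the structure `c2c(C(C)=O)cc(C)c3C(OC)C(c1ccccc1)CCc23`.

Hydrogens are implicit in SMILES; fill each atom to its normal valence:
  7 × C (aromatic): 1 H each → 7
  5 × C (aromatic): no H
  3 × C: 3 H each → 9
  2 × C: 2 H each → 4
  2 × C: 1 H each → 2
  2 × O: no H
  1 × C: no H
  Total hydrogens = 22.

22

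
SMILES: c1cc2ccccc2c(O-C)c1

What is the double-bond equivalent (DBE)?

Molecular formula from the SMILES: C11H10O.
DoU = (2C + 2 + N − H − X)/2 = (2·11 + 2 + 0 − 10 − 0)/2 = 14/2 = 7.
(Structurally: 2 ring(s) + 5 π bond(s) = 7.)

7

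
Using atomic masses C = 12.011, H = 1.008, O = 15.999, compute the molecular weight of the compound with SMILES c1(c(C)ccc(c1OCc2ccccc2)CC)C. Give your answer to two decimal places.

240.35

Molecular formula: C17H20O.
M = 17×12.011 + 20×1.008 + 1×15.999 = 240.35 g/mol.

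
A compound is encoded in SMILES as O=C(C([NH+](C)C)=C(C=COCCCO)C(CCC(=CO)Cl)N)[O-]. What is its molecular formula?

Heavy atoms from the SMILES: 15 C, 1 Cl, 2 N, 5 O.
Implicit hydrogens by atom environment:
  5 × C: 2 H each → 10
  4 × C: 1 H each → 4
  4 × C: no H
  2 × C: 3 H each → 6
  2 × O: 1 H each → 2
  2 × O: no H
  1 × Cl: no H
  1 × N: 2 H
  1 × N (charge +1): 1 H
  1 × O (charge -1): no H
  Total hydrogens = 25.
Molecular formula: C15H25ClN2O5

C15H25ClN2O5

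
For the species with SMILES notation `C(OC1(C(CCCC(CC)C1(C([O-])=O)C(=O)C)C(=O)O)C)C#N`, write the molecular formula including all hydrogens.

Heavy atoms from the SMILES: 16 C, 1 N, 6 O.
Implicit hydrogens by atom environment:
  6 × C: no H
  5 × C: 2 H each → 10
  4 × O: no H
  3 × C: 3 H each → 9
  2 × C: 1 H each → 2
  1 × N: no H
  1 × O: 1 H
  1 × O (charge -1): no H
  Total hydrogens = 22.
Net charge -1.
Molecular formula: C16H22NO6-

C16H22NO6-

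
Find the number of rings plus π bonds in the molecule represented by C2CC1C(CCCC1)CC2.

2

Molecular formula from the SMILES: C10H18.
DoU = (2C + 2 + N − H − X)/2 = (2·10 + 2 + 0 − 18 − 0)/2 = 4/2 = 2.
(Structurally: 2 ring(s) + 0 π bond(s) = 2.)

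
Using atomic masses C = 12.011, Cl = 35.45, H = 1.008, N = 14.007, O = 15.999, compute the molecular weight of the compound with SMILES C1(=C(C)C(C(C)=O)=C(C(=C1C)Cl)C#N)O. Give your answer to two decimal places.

223.66

Molecular formula: C11H10ClNO2.
M = 11×12.011 + 1×35.45 + 10×1.008 + 1×14.007 + 2×15.999 = 223.66 g/mol.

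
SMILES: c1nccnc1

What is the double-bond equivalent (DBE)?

4

Molecular formula from the SMILES: C4H4N2.
DoU = (2C + 2 + N − H − X)/2 = (2·4 + 2 + 2 − 4 − 0)/2 = 8/2 = 4.
(Structurally: 1 ring(s) + 3 π bond(s) = 4.)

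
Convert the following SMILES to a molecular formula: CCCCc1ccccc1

C10H14

Heavy atoms from the SMILES: 10 C.
Implicit hydrogens by atom environment:
  5 × C (aromatic): 1 H each → 5
  3 × C: 2 H each → 6
  1 × C: 3 H
  1 × C (aromatic): no H
  Total hydrogens = 14.
Molecular formula: C10H14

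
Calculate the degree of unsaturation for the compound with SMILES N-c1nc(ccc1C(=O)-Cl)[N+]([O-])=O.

Molecular formula from the SMILES: C6H4ClN3O3.
DoU = (2C + 2 + N − H − X)/2 = (2·6 + 2 + 3 − 4 − 1)/2 = 12/2 = 6.
(Structurally: 1 ring(s) + 5 π bond(s) = 6.)

6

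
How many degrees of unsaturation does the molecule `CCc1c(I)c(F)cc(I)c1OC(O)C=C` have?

Molecular formula from the SMILES: C11H11FI2O2.
DoU = (2C + 2 + N − H − X)/2 = (2·11 + 2 + 0 − 11 − 3)/2 = 10/2 = 5.
(Structurally: 1 ring(s) + 4 π bond(s) = 5.)

5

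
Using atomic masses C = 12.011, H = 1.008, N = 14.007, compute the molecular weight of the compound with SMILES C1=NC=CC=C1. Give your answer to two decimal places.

Molecular formula: C5H5N.
M = 5×12.011 + 5×1.008 + 1×14.007 = 79.10 g/mol.

79.10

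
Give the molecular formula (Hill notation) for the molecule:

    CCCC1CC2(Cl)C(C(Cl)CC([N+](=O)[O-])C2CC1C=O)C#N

Heavy atoms from the SMILES: 15 C, 2 Cl, 2 N, 3 O.
Implicit hydrogens by atom environment:
  7 × C: 1 H each → 7
  5 × C: 2 H each → 10
  2 × C: no H
  2 × Cl: no H
  2 × O: no H
  1 × C: 3 H
  1 × N: no H
  1 × N (charge +1): no H
  1 × O (charge -1): no H
  Total hydrogens = 20.
Molecular formula: C15H20Cl2N2O3

C15H20Cl2N2O3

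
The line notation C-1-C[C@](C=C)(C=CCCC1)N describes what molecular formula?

C10H17N

Heavy atoms from the SMILES: 10 C, 1 N.
Implicit hydrogens by atom environment:
  6 × C: 2 H each → 12
  3 × C: 1 H each → 3
  1 × C: no H
  1 × N: 2 H
  Total hydrogens = 17.
Molecular formula: C10H17N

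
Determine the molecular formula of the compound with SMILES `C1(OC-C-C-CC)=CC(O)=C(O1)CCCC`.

Heavy atoms from the SMILES: 13 C, 3 O.
Implicit hydrogens by atom environment:
  7 × C: 2 H each → 14
  3 × C (aromatic): no H
  2 × C: 3 H each → 6
  1 × C (aromatic): 1 H
  1 × O: 1 H
  1 × O (aromatic): no H
  1 × O: no H
  Total hydrogens = 22.
Molecular formula: C13H22O3

C13H22O3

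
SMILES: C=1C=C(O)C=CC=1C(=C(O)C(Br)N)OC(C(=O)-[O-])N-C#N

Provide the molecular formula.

C12H11BrN3O5-

Heavy atoms from the SMILES: 1 Br, 12 C, 3 N, 5 O.
Implicit hydrogens by atom environment:
  4 × C (aromatic): 1 H each → 4
  4 × C: no H
  2 × C: 1 H each → 2
  2 × C (aromatic): no H
  2 × O: 1 H each → 2
  2 × O: no H
  1 × Br: no H
  1 × N: 2 H
  1 × N: 1 H
  1 × N: no H
  1 × O (charge -1): no H
  Total hydrogens = 11.
Net charge -1.
Molecular formula: C12H11BrN3O5-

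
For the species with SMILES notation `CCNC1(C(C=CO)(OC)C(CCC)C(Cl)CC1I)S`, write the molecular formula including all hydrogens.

C14H25ClINO2S

Heavy atoms from the SMILES: 14 C, 1 Cl, 1 I, 1 N, 2 O, 1 S.
Implicit hydrogens by atom environment:
  5 × C: 1 H each → 5
  4 × C: 2 H each → 8
  3 × C: 3 H each → 9
  2 × C: no H
  1 × Cl: no H
  1 × I: no H
  1 × N: 1 H
  1 × O: 1 H
  1 × O: no H
  1 × S: 1 H
  Total hydrogens = 25.
Molecular formula: C14H25ClINO2S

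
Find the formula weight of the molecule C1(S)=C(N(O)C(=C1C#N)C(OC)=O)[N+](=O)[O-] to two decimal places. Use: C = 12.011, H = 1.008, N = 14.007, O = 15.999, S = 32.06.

243.19

Molecular formula: C7H5N3O5S.
M = 7×12.011 + 5×1.008 + 3×14.007 + 5×15.999 + 1×32.06 = 243.19 g/mol.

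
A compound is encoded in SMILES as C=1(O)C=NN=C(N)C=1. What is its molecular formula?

C4H5N3O

Heavy atoms from the SMILES: 4 C, 3 N, 1 O.
Implicit hydrogens by atom environment:
  2 × C (aromatic): 1 H each → 2
  2 × C (aromatic): no H
  2 × N (aromatic): no H
  1 × N: 2 H
  1 × O: 1 H
  Total hydrogens = 5.
Molecular formula: C4H5N3O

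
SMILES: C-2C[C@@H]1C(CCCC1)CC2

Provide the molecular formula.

Heavy atoms from the SMILES: 10 C.
Implicit hydrogens by atom environment:
  8 × C: 2 H each → 16
  2 × C: 1 H each → 2
  Total hydrogens = 18.
Molecular formula: C10H18

C10H18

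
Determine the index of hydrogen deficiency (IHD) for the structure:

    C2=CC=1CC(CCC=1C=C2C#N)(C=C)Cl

8

Molecular formula from the SMILES: C13H12ClN.
DoU = (2C + 2 + N − H − X)/2 = (2·13 + 2 + 1 − 12 − 1)/2 = 16/2 = 8.
(Structurally: 2 ring(s) + 6 π bond(s) = 8.)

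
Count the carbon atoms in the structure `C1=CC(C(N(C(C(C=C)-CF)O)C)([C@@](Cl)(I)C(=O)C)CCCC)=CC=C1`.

20

The symbol for carbon appears 20 times in the SMILES. (Cl is a single chlorine, not C + l.)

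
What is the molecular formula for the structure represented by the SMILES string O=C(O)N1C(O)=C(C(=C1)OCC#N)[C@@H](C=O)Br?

Heavy atoms from the SMILES: 1 Br, 9 C, 2 N, 5 O.
Implicit hydrogens by atom environment:
  3 × C (aromatic): no H
  3 × O: no H
  2 × C: 1 H each → 2
  2 × C: no H
  2 × O: 1 H each → 2
  1 × Br: no H
  1 × C: 2 H
  1 × C (aromatic): 1 H
  1 × N (aromatic): no H
  1 × N: no H
  Total hydrogens = 7.
Molecular formula: C9H7BrN2O5

C9H7BrN2O5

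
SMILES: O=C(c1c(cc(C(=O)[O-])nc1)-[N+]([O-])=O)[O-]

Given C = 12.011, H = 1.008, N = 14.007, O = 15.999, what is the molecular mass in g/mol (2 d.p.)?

Molecular formula: [C7H2N2O6]2-.
M = 7×12.011 + 2×1.008 + 2×14.007 + 6×15.999 = 210.10 g/mol.

210.10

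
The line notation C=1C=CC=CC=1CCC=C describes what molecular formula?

Heavy atoms from the SMILES: 10 C.
Implicit hydrogens by atom environment:
  5 × C (aromatic): 1 H each → 5
  3 × C: 2 H each → 6
  1 × C: 1 H
  1 × C (aromatic): no H
  Total hydrogens = 12.
Molecular formula: C10H12

C10H12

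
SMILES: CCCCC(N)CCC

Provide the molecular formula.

Heavy atoms from the SMILES: 8 C, 1 N.
Implicit hydrogens by atom environment:
  5 × C: 2 H each → 10
  2 × C: 3 H each → 6
  1 × C: 1 H
  1 × N: 2 H
  Total hydrogens = 19.
Molecular formula: C8H19N

C8H19N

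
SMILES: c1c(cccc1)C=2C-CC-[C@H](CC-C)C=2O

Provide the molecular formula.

Heavy atoms from the SMILES: 15 C, 1 O.
Implicit hydrogens by atom environment:
  5 × C: 2 H each → 10
  5 × C (aromatic): 1 H each → 5
  2 × C: no H
  1 × C: 3 H
  1 × C: 1 H
  1 × C (aromatic): no H
  1 × O: 1 H
  Total hydrogens = 20.
Molecular formula: C15H20O

C15H20O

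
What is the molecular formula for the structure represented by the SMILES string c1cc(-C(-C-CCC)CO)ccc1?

C12H18O

Heavy atoms from the SMILES: 12 C, 1 O.
Implicit hydrogens by atom environment:
  5 × C (aromatic): 1 H each → 5
  4 × C: 2 H each → 8
  1 × C: 3 H
  1 × C: 1 H
  1 × C (aromatic): no H
  1 × O: 1 H
  Total hydrogens = 18.
Molecular formula: C12H18O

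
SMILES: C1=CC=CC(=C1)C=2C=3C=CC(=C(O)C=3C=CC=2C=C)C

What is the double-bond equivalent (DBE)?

Molecular formula from the SMILES: C19H16O.
DoU = (2C + 2 + N − H − X)/2 = (2·19 + 2 + 0 − 16 − 0)/2 = 24/2 = 12.
(Structurally: 3 ring(s) + 9 π bond(s) = 12.)

12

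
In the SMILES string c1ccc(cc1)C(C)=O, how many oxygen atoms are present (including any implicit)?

The symbol for oxygen appears 1 time in the SMILES.

1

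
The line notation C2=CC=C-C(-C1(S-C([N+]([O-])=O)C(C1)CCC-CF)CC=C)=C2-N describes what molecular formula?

Heavy atoms from the SMILES: 17 C, 1 F, 2 N, 2 O, 1 S.
Implicit hydrogens by atom environment:
  7 × C: 2 H each → 14
  4 × C (aromatic): 1 H each → 4
  3 × C: 1 H each → 3
  2 × C (aromatic): no H
  1 × C: no H
  1 × F: no H
  1 × N: 2 H
  1 × N (charge +1): no H
  1 × O: no H
  1 × O (charge -1): no H
  1 × S: no H
  Total hydrogens = 23.
Molecular formula: C17H23FN2O2S

C17H23FN2O2S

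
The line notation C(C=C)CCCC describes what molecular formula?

C7H14

Heavy atoms from the SMILES: 7 C.
Implicit hydrogens by atom environment:
  5 × C: 2 H each → 10
  1 × C: 3 H
  1 × C: 1 H
  Total hydrogens = 14.
Molecular formula: C7H14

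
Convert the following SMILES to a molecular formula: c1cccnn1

Heavy atoms from the SMILES: 4 C, 2 N.
Implicit hydrogens by atom environment:
  4 × C (aromatic): 1 H each → 4
  2 × N (aromatic): no H
  Total hydrogens = 4.
Molecular formula: C4H4N2

C4H4N2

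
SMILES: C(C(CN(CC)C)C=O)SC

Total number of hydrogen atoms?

Hydrogens are implicit in SMILES; fill each atom to its normal valence:
  3 × C: 3 H each → 9
  3 × C: 2 H each → 6
  2 × C: 1 H each → 2
  1 × N: no H
  1 × O: no H
  1 × S: no H
  Total hydrogens = 17.

17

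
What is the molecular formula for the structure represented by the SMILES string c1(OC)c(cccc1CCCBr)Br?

Heavy atoms from the SMILES: 2 Br, 10 C, 1 O.
Implicit hydrogens by atom environment:
  3 × C: 2 H each → 6
  3 × C (aromatic): 1 H each → 3
  3 × C (aromatic): no H
  2 × Br: no H
  1 × C: 3 H
  1 × O: no H
  Total hydrogens = 12.
Molecular formula: C10H12Br2O

C10H12Br2O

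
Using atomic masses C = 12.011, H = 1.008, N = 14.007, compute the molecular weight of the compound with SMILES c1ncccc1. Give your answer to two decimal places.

79.10

Molecular formula: C5H5N.
M = 5×12.011 + 5×1.008 + 1×14.007 = 79.10 g/mol.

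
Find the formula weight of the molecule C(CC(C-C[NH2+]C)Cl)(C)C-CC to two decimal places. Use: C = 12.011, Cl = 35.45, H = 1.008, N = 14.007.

Molecular formula: C10H23ClN+.
M = 10×12.011 + 1×35.45 + 23×1.008 + 1×14.007 = 192.75 g/mol.

192.75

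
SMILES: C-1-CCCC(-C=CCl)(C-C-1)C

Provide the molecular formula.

C10H17Cl

Heavy atoms from the SMILES: 10 C, 1 Cl.
Implicit hydrogens by atom environment:
  6 × C: 2 H each → 12
  2 × C: 1 H each → 2
  1 × C: 3 H
  1 × C: no H
  1 × Cl: no H
  Total hydrogens = 17.
Molecular formula: C10H17Cl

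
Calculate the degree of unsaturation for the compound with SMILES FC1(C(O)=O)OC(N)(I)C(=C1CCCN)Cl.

Molecular formula from the SMILES: C8H11ClFIN2O3.
DoU = (2C + 2 + N − H − X)/2 = (2·8 + 2 + 2 − 11 − 3)/2 = 6/2 = 3.
(Structurally: 1 ring(s) + 2 π bond(s) = 3.)

3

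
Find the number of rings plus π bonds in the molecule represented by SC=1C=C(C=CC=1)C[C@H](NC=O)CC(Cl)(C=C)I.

Molecular formula from the SMILES: C13H15ClINOS.
DoU = (2C + 2 + N − H − X)/2 = (2·13 + 2 + 1 − 15 − 2)/2 = 12/2 = 6.
(Structurally: 1 ring(s) + 5 π bond(s) = 6.)

6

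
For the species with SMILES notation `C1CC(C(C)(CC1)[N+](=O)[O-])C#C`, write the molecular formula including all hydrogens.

Heavy atoms from the SMILES: 9 C, 1 N, 2 O.
Implicit hydrogens by atom environment:
  4 × C: 2 H each → 8
  2 × C: 1 H each → 2
  2 × C: no H
  1 × C: 3 H
  1 × N (charge +1): no H
  1 × O: no H
  1 × O (charge -1): no H
  Total hydrogens = 13.
Molecular formula: C9H13NO2

C9H13NO2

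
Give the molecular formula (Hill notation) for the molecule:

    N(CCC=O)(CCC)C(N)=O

Heavy atoms from the SMILES: 7 C, 2 N, 2 O.
Implicit hydrogens by atom environment:
  4 × C: 2 H each → 8
  2 × O: no H
  1 × C: 3 H
  1 × C: 1 H
  1 × C: no H
  1 × N: 2 H
  1 × N: no H
  Total hydrogens = 14.
Molecular formula: C7H14N2O2

C7H14N2O2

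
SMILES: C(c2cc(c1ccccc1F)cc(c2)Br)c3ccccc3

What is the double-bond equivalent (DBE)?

Molecular formula from the SMILES: C19H14BrF.
DoU = (2C + 2 + N − H − X)/2 = (2·19 + 2 + 0 − 14 − 2)/2 = 24/2 = 12.
(Structurally: 3 ring(s) + 9 π bond(s) = 12.)

12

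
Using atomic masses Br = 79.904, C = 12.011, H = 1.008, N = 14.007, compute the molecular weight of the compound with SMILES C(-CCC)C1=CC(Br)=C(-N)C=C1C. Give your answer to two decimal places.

242.16

Molecular formula: C11H16BrN.
M = 1×79.904 + 11×12.011 + 16×1.008 + 1×14.007 = 242.16 g/mol.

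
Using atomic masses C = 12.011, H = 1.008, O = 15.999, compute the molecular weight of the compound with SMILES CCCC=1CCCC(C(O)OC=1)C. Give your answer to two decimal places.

Molecular formula: C11H20O2.
M = 11×12.011 + 20×1.008 + 2×15.999 = 184.28 g/mol.

184.28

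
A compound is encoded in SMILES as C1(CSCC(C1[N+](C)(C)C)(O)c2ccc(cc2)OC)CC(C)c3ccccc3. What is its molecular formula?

C24H34NO2S+

Heavy atoms from the SMILES: 24 C, 1 N, 2 O, 1 S.
Implicit hydrogens by atom environment:
  9 × C (aromatic): 1 H each → 9
  5 × C: 3 H each → 15
  3 × C: 2 H each → 6
  3 × C: 1 H each → 3
  3 × C (aromatic): no H
  1 × C: no H
  1 × N (charge +1): no H
  1 × O: 1 H
  1 × O: no H
  1 × S: no H
  Total hydrogens = 34.
Net charge +1.
Molecular formula: C24H34NO2S+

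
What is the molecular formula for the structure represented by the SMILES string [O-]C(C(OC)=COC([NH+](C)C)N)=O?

Heavy atoms from the SMILES: 7 C, 2 N, 4 O.
Implicit hydrogens by atom environment:
  3 × C: 3 H each → 9
  3 × O: no H
  2 × C: 1 H each → 2
  2 × C: no H
  1 × N: 2 H
  1 × N (charge +1): 1 H
  1 × O (charge -1): no H
  Total hydrogens = 14.
Molecular formula: C7H14N2O4

C7H14N2O4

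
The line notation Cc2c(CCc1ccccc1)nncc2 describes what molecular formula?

C13H14N2

Heavy atoms from the SMILES: 13 C, 2 N.
Implicit hydrogens by atom environment:
  7 × C (aromatic): 1 H each → 7
  3 × C (aromatic): no H
  2 × C: 2 H each → 4
  2 × N (aromatic): no H
  1 × C: 3 H
  Total hydrogens = 14.
Molecular formula: C13H14N2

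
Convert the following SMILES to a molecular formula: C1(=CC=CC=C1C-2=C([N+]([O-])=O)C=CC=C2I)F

C12H7FINO2

Heavy atoms from the SMILES: 12 C, 1 F, 1 I, 1 N, 2 O.
Implicit hydrogens by atom environment:
  7 × C (aromatic): 1 H each → 7
  5 × C (aromatic): no H
  1 × F: no H
  1 × I: no H
  1 × N (charge +1): no H
  1 × O: no H
  1 × O (charge -1): no H
  Total hydrogens = 7.
Molecular formula: C12H7FINO2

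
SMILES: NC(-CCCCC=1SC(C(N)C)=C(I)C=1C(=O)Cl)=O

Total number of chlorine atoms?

The symbol for chlorine appears 1 time in the SMILES.

1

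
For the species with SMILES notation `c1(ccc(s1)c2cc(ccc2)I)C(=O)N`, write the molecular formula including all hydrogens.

C11H8INOS

Heavy atoms from the SMILES: 11 C, 1 I, 1 N, 1 O, 1 S.
Implicit hydrogens by atom environment:
  6 × C (aromatic): 1 H each → 6
  4 × C (aromatic): no H
  1 × C: no H
  1 × I: no H
  1 × N: 2 H
  1 × O: no H
  1 × S (aromatic): no H
  Total hydrogens = 8.
Molecular formula: C11H8INOS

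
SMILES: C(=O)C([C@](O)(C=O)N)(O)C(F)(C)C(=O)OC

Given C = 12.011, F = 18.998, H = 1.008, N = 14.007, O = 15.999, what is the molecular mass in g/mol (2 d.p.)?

Molecular formula: C8H12FNO6.
M = 8×12.011 + 1×18.998 + 12×1.008 + 1×14.007 + 6×15.999 = 237.18 g/mol.

237.18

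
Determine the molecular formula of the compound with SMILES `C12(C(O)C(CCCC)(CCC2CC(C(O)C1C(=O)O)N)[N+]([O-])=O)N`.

C15H27N3O6

Heavy atoms from the SMILES: 15 C, 3 N, 6 O.
Implicit hydrogens by atom environment:
  6 × C: 2 H each → 12
  5 × C: 1 H each → 5
  3 × C: no H
  3 × O: 1 H each → 3
  2 × N: 2 H each → 4
  2 × O: no H
  1 × C: 3 H
  1 × N (charge +1): no H
  1 × O (charge -1): no H
  Total hydrogens = 27.
Molecular formula: C15H27N3O6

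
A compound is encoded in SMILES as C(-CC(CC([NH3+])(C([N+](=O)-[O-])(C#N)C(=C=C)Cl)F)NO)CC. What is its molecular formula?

C12H19ClFN4O3+

Heavy atoms from the SMILES: 12 C, 1 Cl, 1 F, 4 N, 3 O.
Implicit hydrogens by atom environment:
  5 × C: 2 H each → 10
  5 × C: no H
  1 × C: 3 H
  1 × C: 1 H
  1 × Cl: no H
  1 × F: no H
  1 × N (charge +1): 3 H
  1 × N: 1 H
  1 × N: no H
  1 × N (charge +1): no H
  1 × O: 1 H
  1 × O: no H
  1 × O (charge -1): no H
  Total hydrogens = 19.
Net charge +1.
Molecular formula: C12H19ClFN4O3+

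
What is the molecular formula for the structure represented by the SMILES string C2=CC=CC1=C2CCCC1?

C10H12

Heavy atoms from the SMILES: 10 C.
Implicit hydrogens by atom environment:
  4 × C: 2 H each → 8
  4 × C (aromatic): 1 H each → 4
  2 × C (aromatic): no H
  Total hydrogens = 12.
Molecular formula: C10H12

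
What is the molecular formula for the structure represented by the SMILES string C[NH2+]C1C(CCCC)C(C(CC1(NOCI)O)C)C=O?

C14H28IN2O3+

Heavy atoms from the SMILES: 14 C, 1 I, 2 N, 3 O.
Implicit hydrogens by atom environment:
  5 × C: 2 H each → 10
  5 × C: 1 H each → 5
  3 × C: 3 H each → 9
  2 × O: no H
  1 × C: no H
  1 × I: no H
  1 × N (charge +1): 2 H
  1 × N: 1 H
  1 × O: 1 H
  Total hydrogens = 28.
Net charge +1.
Molecular formula: C14H28IN2O3+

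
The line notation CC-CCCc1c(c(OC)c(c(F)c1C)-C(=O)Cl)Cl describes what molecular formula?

Heavy atoms from the SMILES: 14 C, 2 Cl, 1 F, 2 O.
Implicit hydrogens by atom environment:
  6 × C (aromatic): no H
  4 × C: 2 H each → 8
  3 × C: 3 H each → 9
  2 × Cl: no H
  2 × O: no H
  1 × C: no H
  1 × F: no H
  Total hydrogens = 17.
Molecular formula: C14H17Cl2FO2

C14H17Cl2FO2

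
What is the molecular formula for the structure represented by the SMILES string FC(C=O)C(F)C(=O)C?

Heavy atoms from the SMILES: 5 C, 2 F, 2 O.
Implicit hydrogens by atom environment:
  3 × C: 1 H each → 3
  2 × F: no H
  2 × O: no H
  1 × C: 3 H
  1 × C: no H
  Total hydrogens = 6.
Molecular formula: C5H6F2O2

C5H6F2O2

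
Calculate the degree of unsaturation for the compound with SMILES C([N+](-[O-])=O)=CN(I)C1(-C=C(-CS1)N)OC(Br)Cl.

Molecular formula from the SMILES: C7H8BrClIN3O3S.
DoU = (2C + 2 + N − H − X)/2 = (2·7 + 2 + 3 − 8 − 3)/2 = 8/2 = 4.
(Structurally: 1 ring(s) + 3 π bond(s) = 4.)

4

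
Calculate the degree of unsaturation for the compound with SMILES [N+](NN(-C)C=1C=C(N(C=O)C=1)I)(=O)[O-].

5

Molecular formula from the SMILES: C6H7IN4O3.
DoU = (2C + 2 + N − H − X)/2 = (2·6 + 2 + 4 − 7 − 1)/2 = 10/2 = 5.
(Structurally: 1 ring(s) + 4 π bond(s) = 5.)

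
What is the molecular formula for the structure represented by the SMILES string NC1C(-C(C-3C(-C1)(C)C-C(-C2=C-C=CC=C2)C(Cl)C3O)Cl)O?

C17H23Cl2NO2

Heavy atoms from the SMILES: 17 C, 2 Cl, 1 N, 2 O.
Implicit hydrogens by atom environment:
  7 × C: 1 H each → 7
  5 × C (aromatic): 1 H each → 5
  2 × C: 2 H each → 4
  2 × Cl: no H
  2 × O: 1 H each → 2
  1 × C: 3 H
  1 × C: no H
  1 × C (aromatic): no H
  1 × N: 2 H
  Total hydrogens = 23.
Molecular formula: C17H23Cl2NO2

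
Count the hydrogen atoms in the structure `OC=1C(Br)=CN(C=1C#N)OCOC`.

7

Hydrogens are implicit in SMILES; fill each atom to its normal valence:
  3 × C (aromatic): no H
  2 × O: no H
  1 × Br: no H
  1 × C: 3 H
  1 × C: 2 H
  1 × C (aromatic): 1 H
  1 × C: no H
  1 × N (aromatic): no H
  1 × N: no H
  1 × O: 1 H
  Total hydrogens = 7.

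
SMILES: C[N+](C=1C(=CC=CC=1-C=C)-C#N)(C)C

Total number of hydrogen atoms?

15

Hydrogens are implicit in SMILES; fill each atom to its normal valence:
  3 × C: 3 H each → 9
  3 × C (aromatic): 1 H each → 3
  3 × C (aromatic): no H
  1 × C: 2 H
  1 × C: 1 H
  1 × C: no H
  1 × N (charge +1): no H
  1 × N: no H
  Total hydrogens = 15.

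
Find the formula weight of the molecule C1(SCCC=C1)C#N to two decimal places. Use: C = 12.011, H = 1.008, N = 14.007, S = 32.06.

125.19

Molecular formula: C6H7NS.
M = 6×12.011 + 7×1.008 + 1×14.007 + 1×32.06 = 125.19 g/mol.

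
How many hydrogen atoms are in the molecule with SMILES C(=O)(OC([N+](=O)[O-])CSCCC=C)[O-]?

Hydrogens are implicit in SMILES; fill each atom to its normal valence:
  4 × C: 2 H each → 8
  3 × O: no H
  2 × C: 1 H each → 2
  2 × O (charge -1): no H
  1 × C: no H
  1 × N (charge +1): no H
  1 × S: no H
  Total hydrogens = 10.

10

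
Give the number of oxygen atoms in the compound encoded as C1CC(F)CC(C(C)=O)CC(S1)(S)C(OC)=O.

The symbol for oxygen appears 3 times in the SMILES.

3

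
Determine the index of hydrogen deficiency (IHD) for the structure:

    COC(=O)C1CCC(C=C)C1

3

Molecular formula from the SMILES: C9H14O2.
DoU = (2C + 2 + N − H − X)/2 = (2·9 + 2 + 0 − 14 − 0)/2 = 6/2 = 3.
(Structurally: 1 ring(s) + 2 π bond(s) = 3.)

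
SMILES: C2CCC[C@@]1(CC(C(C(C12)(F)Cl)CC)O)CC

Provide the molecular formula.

C14H24ClFO

Heavy atoms from the SMILES: 14 C, 1 Cl, 1 F, 1 O.
Implicit hydrogens by atom environment:
  7 × C: 2 H each → 14
  3 × C: 1 H each → 3
  2 × C: 3 H each → 6
  2 × C: no H
  1 × Cl: no H
  1 × F: no H
  1 × O: 1 H
  Total hydrogens = 24.
Molecular formula: C14H24ClFO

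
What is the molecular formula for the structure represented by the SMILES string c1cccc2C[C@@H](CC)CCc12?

C12H16

Heavy atoms from the SMILES: 12 C.
Implicit hydrogens by atom environment:
  4 × C: 2 H each → 8
  4 × C (aromatic): 1 H each → 4
  2 × C (aromatic): no H
  1 × C: 3 H
  1 × C: 1 H
  Total hydrogens = 16.
Molecular formula: C12H16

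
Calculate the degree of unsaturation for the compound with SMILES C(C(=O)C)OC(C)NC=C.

Molecular formula from the SMILES: C7H13NO2.
DoU = (2C + 2 + N − H − X)/2 = (2·7 + 2 + 1 − 13 − 0)/2 = 4/2 = 2.
(Structurally: 0 ring(s) + 2 π bond(s) = 2.)

2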